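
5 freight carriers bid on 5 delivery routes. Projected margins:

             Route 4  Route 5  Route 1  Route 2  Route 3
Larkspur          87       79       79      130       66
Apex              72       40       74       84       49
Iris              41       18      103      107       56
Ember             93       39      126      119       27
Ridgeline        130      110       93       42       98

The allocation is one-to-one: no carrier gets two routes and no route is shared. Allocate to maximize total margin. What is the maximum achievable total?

Optimal: Larkspur→Route 2 ($130k), Apex→Route 4 ($72k), Iris→Route 3 ($56k), Ember→Route 1 ($126k), Ridgeline→Route 5 ($110k) — total 130+72+56+126+110 = $494k.
Max-entry greedy (repeatedly take the single best remaining cell) gives $482k, worse by 12.

Maximum total: $494k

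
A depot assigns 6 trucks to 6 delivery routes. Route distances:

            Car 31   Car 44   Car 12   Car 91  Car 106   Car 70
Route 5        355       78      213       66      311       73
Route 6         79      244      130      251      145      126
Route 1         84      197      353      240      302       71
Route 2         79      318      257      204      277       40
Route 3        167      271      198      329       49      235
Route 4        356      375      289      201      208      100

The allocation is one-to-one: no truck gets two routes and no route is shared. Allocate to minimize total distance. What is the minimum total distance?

Optimal: Car 31→Route 1 (84 km), Car 44→Route 5 (78 km), Car 12→Route 6 (130 km), Car 91→Route 4 (201 km), Car 106→Route 3 (49 km), Car 70→Route 2 (40 km) — total 84+78+130+201+49+40 = 582 km.

Min total: 582 km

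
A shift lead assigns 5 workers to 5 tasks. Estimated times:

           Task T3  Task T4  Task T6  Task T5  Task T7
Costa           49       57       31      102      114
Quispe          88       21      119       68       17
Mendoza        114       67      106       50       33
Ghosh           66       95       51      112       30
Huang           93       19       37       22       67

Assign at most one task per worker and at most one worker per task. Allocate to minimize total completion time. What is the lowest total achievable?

This is the linear assignment problem.
Optimal: Costa→Task T6 (31 min), Quispe→Task T4 (21 min), Mendoza→Task T7 (33 min), Ghosh→Task T3 (66 min), Huang→Task T5 (22 min) — total 31+21+33+66+22 = 173 min.
Column-greedy (each task in turn goes to its cheapest remaining worker) gives 186 min, worse by 13.
Next-best assignment: Costa→Task T3, Quispe→Task T4, Mendoza→Task T7, Ghosh→Task T6, Huang→Task T5 = 176 min.
No other one-to-one assignment undercuts 173 min.

Min total: 173 min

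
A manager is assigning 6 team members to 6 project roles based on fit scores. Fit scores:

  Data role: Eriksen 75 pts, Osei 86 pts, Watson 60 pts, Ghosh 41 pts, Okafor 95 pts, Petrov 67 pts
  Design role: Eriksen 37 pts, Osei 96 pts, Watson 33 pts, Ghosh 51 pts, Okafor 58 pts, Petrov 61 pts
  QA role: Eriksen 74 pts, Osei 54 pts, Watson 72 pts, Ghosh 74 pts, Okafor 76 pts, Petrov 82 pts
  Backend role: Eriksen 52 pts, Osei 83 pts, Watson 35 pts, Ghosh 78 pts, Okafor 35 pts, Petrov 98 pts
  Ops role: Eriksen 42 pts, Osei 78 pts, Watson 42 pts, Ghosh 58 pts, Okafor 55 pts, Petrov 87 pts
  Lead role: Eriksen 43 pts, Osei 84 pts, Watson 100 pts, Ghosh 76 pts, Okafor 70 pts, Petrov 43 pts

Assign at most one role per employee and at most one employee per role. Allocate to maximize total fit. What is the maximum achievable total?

Treat this as an assignment problem: match each employee to one role.
Optimal: Eriksen→QA role (74 pts), Osei→Design role (96 pts), Watson→Lead role (100 pts), Ghosh→Backend role (78 pts), Okafor→Data role (95 pts), Petrov→Ops role (87 pts) — total 74+96+100+78+95+87 = 530 pts.

Maximum total: 530 pts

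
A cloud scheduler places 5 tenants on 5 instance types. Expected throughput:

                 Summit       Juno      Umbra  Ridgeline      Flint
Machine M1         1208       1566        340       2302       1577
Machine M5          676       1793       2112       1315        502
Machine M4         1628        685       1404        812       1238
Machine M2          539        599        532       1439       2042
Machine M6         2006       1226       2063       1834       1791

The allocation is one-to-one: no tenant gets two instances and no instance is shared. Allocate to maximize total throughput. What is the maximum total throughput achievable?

Treat this as an assignment problem: match each tenant to one instance.
Optimal: Summit→Machine M4 (1628 ops/s), Juno→Machine M5 (1793 ops/s), Umbra→Machine M6 (2063 ops/s), Ridgeline→Machine M1 (2302 ops/s), Flint→Machine M2 (2042 ops/s) — total 1628+1793+2063+2302+2042 = 9828 ops/s.
Row-greedy (each tenant in turn takes its best remaining instance) gives 9547 ops/s, worse by 281.
No other one-to-one assignment exceeds 9828 ops/s.

Max total: 9828 ops/s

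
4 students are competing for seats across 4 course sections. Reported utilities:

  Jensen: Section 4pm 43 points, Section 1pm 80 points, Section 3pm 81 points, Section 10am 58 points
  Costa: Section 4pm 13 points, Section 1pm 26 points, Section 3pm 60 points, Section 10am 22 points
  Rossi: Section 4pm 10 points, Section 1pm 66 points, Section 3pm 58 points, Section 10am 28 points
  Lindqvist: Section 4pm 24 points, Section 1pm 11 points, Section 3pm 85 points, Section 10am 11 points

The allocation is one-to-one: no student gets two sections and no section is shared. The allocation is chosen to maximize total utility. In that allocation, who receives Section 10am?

Jensen receives Section 10am.

Optimal: Jensen→Section 10am (58 points), Costa→Section 4pm (13 points), Rossi→Section 1pm (66 points), Lindqvist→Section 3pm (85 points) — total 58+13+66+85 = 222 points.
Next-best assignment: Jensen→Section 4pm, Costa→Section 10am, Rossi→Section 1pm, Lindqvist→Section 3pm = 216 points.
No other one-to-one assignment exceeds 222 points.
Jensen's own top section is Section 3pm (81 points), but forcing Jensen→Section 3pm and reassigning the rest optimally gives only 193 points — worse by 29.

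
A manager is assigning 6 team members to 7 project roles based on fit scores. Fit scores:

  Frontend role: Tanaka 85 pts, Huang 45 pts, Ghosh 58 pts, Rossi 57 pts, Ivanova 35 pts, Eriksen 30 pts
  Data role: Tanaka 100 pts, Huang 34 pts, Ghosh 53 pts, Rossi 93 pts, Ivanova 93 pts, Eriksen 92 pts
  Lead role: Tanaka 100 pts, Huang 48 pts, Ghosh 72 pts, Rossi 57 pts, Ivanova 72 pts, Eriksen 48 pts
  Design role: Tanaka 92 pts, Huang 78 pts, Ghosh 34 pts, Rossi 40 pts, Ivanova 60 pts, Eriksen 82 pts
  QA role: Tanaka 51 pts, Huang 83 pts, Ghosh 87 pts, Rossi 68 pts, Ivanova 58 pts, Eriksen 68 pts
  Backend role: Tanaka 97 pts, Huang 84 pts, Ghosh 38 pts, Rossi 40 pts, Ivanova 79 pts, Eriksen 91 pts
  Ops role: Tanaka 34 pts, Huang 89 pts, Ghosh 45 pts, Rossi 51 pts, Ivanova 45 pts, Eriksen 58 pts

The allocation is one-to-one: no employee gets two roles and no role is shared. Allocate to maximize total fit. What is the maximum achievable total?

Optimal: Tanaka→Lead role (100 pts), Huang→Ops role (89 pts), Ghosh→QA role (87 pts), Rossi→Data role (93 pts), Ivanova→Backend role (79 pts), Eriksen→Design role (82 pts) — total 100+89+87+93+79+82 = 530 pts.
Max-entry greedy (repeatedly take the single best remaining cell) gives 496 pts, worse by 34.
Every other assignment is strictly worse.

Maximum total: 530 pts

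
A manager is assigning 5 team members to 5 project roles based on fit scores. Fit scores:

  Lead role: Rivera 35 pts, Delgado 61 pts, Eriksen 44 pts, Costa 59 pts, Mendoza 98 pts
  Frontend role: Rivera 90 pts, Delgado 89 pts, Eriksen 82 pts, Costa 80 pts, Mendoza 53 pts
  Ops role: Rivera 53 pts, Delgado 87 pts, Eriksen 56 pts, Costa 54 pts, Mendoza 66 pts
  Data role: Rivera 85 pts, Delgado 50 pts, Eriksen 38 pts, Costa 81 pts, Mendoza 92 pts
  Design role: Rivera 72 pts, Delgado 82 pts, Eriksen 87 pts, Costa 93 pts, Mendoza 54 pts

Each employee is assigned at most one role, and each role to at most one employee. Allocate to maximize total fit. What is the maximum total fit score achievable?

Optimal: Rivera→Data role (85 pts), Delgado→Ops role (87 pts), Eriksen→Frontend role (82 pts), Costa→Design role (93 pts), Mendoza→Lead role (98 pts) — total 85+87+82+93+98 = 445 pts.
Column-greedy (each role in turn goes to its best remaining employee) gives 443 pts, worse by 2.
Checked against all permutations: 445 pts is optimal.

Max total: 445 pts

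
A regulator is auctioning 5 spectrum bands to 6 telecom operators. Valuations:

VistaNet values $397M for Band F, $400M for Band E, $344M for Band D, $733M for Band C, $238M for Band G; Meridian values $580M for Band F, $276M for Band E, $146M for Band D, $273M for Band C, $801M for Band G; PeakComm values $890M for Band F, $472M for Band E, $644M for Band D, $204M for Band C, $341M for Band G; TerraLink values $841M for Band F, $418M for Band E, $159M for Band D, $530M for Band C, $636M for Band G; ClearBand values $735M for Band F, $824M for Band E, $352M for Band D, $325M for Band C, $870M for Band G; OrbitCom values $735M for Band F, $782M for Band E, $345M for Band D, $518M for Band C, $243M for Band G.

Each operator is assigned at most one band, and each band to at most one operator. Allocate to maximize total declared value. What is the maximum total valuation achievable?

Max total: $3870M

This is a one-to-one assignment (maximum-weight bipartite matching).
Optimal: TerraLink→Band F ($841M), OrbitCom→Band E ($782M), PeakComm→Band D ($644M), VistaNet→Band C ($733M), ClearBand→Band G ($870M) — total 841+782+644+733+870 = $3870M.
Max-entry greedy (repeatedly take the single best remaining cell) gives $3434M, worse by 436.
Next-best assignment: TerraLink→Band F, ClearBand→Band E, PeakComm→Band D, VistaNet→Band C, Meridian→Band G = $3843M.
No other one-to-one assignment exceeds $3870M.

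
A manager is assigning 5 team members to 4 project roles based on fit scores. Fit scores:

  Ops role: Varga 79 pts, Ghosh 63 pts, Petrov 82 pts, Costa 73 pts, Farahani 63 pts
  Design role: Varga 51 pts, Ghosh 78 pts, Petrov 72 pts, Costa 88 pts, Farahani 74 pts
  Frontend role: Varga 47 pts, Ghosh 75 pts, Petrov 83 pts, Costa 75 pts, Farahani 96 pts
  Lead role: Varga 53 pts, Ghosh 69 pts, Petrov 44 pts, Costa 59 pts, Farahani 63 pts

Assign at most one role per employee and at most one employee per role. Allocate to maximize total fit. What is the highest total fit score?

Max total: 335 pts

This is the linear assignment problem.
Optimal: Petrov→Ops role (82 pts), Costa→Design role (88 pts), Farahani→Frontend role (96 pts), Ghosh→Lead role (69 pts) — total 82+88+96+69 = 335 pts.
Row-greedy (each employee in turn takes its best remaining role) gives 299 pts, worse by 36.
Swapping Costa↔Ghosh (Costa→Lead role 59 pts, Ghosh→Design role 78 pts) loses 20.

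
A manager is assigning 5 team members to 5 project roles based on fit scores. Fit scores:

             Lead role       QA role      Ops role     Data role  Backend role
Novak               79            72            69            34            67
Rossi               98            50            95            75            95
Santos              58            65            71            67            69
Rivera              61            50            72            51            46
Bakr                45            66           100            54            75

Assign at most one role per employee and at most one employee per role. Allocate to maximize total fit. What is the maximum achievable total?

Max total: 395 pts

This is the linear assignment problem.
Optimal: Novak→QA role (72 pts), Rossi→Backend role (95 pts), Santos→Data role (67 pts), Rivera→Lead role (61 pts), Bakr→Ops role (100 pts) — total 72+95+67+61+100 = 395 pts.
Next-best assignment: Novak→Lead role, Rossi→Backend role, Santos→Data role, Rivera→QA role, Bakr→Ops role = 391 pts.
No other one-to-one assignment exceeds 395 pts.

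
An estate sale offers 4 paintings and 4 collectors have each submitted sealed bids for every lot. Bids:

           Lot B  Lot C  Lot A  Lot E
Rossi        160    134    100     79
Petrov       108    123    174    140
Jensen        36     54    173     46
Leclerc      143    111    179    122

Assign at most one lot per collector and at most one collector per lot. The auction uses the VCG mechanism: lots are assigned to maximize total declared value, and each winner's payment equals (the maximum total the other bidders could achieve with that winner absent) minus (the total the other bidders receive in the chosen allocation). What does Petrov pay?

Petrov pays $5.

Efficient allocation: Rossi→Lot C ($134), Petrov→Lot E ($140), Jensen→Lot A ($173), Leclerc→Lot B ($143); total welfare W = $590.
Petrov receives Lot E at value $140, so the others get W − 140 = $450.
Without Petrov: best allocation of the remaining 3 bidders over all 4 lots is Rossi→Lot B ($160), Jensen→Lot A ($173), Leclerc→Lot E ($122), total $455.
VCG payment = (others' best without Petrov) − (others' welfare with Petrov) = 455 − 450 = $5.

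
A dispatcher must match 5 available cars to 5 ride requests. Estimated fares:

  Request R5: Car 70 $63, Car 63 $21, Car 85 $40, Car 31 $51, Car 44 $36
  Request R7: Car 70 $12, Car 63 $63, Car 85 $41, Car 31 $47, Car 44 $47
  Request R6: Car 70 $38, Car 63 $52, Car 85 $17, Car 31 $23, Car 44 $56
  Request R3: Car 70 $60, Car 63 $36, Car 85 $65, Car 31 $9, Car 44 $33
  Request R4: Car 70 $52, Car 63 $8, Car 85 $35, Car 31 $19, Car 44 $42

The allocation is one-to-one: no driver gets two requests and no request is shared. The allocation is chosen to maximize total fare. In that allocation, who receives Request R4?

Car 70 receives Request R4.

Optimal: Car 70→Request R4 ($52), Car 63→Request R7 ($63), Car 85→Request R3 ($65), Car 31→Request R5 ($51), Car 44→Request R6 ($56) — total 52+63+65+51+56 = $287.
Max-entry greedy (repeatedly take the single best remaining cell) gives $266, worse by 21.
Next-best assignment: Car 70→Request R5, Car 63→Request R6, Car 85→Request R3, Car 31→Request R7, Car 44→Request R4 = $269.
No other one-to-one assignment exceeds $287.
Car 70's own top request is Request R5 ($63), but forcing Car 70→Request R5 and reassigning the rest optimally gives only $269 — worse by 18.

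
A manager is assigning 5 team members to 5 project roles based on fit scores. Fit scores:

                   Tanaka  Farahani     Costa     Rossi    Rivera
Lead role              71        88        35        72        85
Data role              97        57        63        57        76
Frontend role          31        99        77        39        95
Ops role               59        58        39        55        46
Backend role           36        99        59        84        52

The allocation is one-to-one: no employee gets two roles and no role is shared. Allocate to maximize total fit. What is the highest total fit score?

Optimal: Tanaka→Data role (97 pts), Farahani→Backend role (99 pts), Costa→Frontend role (77 pts), Rossi→Ops role (55 pts), Rivera→Lead role (85 pts) — total 97+99+77+55+85 = 413 pts.
Row-greedy (each employee in turn takes its best remaining role) gives 373 pts, worse by 40.
Next-best assignment: Tanaka→Data role, Farahani→Frontend role, Costa→Ops role, Rossi→Backend role, Rivera→Lead role = 404 pts.

Max total: 413 pts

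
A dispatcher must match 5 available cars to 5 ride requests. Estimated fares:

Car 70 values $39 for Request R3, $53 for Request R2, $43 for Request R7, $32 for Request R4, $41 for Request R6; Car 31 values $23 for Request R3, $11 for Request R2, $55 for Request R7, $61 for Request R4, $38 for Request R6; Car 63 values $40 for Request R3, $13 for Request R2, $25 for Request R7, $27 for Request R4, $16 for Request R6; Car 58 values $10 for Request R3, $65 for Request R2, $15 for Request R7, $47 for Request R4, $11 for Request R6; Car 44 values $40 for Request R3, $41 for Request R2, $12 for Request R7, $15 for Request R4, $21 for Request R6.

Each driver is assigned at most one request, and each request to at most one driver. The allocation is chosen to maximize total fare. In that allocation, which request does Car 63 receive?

Car 63 receives Request R7.

Optimal: Car 70→Request R6 ($41), Car 31→Request R4 ($61), Car 63→Request R7 ($25), Car 58→Request R2 ($65), Car 44→Request R3 ($40) — total 41+61+25+65+40 = $232.
Swapping Car 44↔Car 70 (Car 44→Request R6 $21, Car 70→Request R3 $39) loses 21.
Every other assignment is strictly worse.
Car 63's own top request is Request R3 ($40), but forcing Car 63→Request R3 and reassigning the rest optimally gives only $230 — worse by 2.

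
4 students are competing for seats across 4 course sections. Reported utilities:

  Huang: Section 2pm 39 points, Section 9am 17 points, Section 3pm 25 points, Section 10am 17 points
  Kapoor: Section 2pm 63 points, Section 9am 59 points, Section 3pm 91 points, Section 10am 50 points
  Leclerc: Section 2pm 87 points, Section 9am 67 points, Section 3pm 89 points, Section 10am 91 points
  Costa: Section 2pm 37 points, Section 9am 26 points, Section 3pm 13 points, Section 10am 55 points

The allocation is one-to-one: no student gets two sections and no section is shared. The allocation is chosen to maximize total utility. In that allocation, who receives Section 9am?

Leclerc receives Section 9am.

This is the linear assignment problem.
Optimal: Huang→Section 2pm (39 points), Kapoor→Section 3pm (91 points), Leclerc→Section 9am (67 points), Costa→Section 10am (55 points) — total 39+91+67+55 = 252 points.
Column-greedy (each section in turn goes to its best remaining student) gives 226 points, worse by 26.
Swapping Leclerc↔Huang (Leclerc→Section 2pm 87 points, Huang→Section 9am 17 points) loses 2.
Leclerc's own top section is Section 10am (91 points), but forcing Leclerc→Section 10am and reassigning the rest optimally gives only 247 points — worse by 5.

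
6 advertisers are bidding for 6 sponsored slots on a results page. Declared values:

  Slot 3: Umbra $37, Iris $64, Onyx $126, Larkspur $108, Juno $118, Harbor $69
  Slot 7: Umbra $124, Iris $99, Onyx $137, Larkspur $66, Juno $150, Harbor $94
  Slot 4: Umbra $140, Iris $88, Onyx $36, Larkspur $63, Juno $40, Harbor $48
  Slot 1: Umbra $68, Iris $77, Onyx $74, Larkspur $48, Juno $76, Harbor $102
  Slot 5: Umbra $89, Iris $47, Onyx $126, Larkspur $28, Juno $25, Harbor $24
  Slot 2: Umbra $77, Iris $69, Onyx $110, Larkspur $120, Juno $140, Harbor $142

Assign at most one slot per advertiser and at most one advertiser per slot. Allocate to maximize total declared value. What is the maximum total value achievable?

Max total: $743

Optimal: Umbra→Slot 4 ($140), Iris→Slot 1 ($77), Onyx→Slot 5 ($126), Larkspur→Slot 3 ($108), Juno→Slot 7 ($150), Harbor→Slot 2 ($142) — total 140+77+126+108+150+142 = $743.
Row-greedy (each advertiser in turn takes its best remaining slot) gives $585, worse by 158.
Next-best assignment: Umbra→Slot 4, Iris→Slot 7, Onyx→Slot 5, Larkspur→Slot 3, Juno→Slot 2, Harbor→Slot 1 = $715.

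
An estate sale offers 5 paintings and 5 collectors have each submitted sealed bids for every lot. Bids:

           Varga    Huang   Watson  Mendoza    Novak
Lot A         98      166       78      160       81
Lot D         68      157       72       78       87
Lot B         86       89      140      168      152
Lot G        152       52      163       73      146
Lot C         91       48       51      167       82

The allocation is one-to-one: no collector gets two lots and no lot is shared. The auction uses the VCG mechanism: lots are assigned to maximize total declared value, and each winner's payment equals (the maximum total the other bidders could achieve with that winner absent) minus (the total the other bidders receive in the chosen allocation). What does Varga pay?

Efficient allocation: Varga→Lot A ($98), Huang→Lot D ($157), Watson→Lot G ($163), Mendoza→Lot C ($167), Novak→Lot B ($152); total welfare W = $737.
Varga receives Lot A at value $98, so the others get W − 98 = $639.
Without Varga: best allocation of the remaining 4 bidders over all 5 lots is Huang→Lot A ($166), Watson→Lot G ($163), Mendoza→Lot C ($167), Novak→Lot B ($152), total $648.
VCG payment = (others' best without Varga) − (others' welfare with Varga) = 648 − 639 = $9.

Varga pays $9.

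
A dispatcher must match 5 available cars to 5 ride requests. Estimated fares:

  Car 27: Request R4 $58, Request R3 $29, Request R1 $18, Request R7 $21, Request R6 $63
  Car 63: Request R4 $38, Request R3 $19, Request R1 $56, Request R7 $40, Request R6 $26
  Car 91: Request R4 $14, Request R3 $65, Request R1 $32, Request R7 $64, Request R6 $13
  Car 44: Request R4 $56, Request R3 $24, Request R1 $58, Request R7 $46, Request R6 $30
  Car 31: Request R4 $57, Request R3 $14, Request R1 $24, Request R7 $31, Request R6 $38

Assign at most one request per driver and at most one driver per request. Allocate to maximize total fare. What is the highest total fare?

Max total: $287

This is a one-to-one assignment (maximum-weight bipartite matching).
Optimal: Car 27→Request R6 ($63), Car 63→Request R1 ($56), Car 91→Request R3 ($65), Car 44→Request R7 ($46), Car 31→Request R4 ($57) — total 63+56+65+46+57 = $287.
Column-greedy (each request in turn goes to its best remaining driver) gives $259, worse by 28.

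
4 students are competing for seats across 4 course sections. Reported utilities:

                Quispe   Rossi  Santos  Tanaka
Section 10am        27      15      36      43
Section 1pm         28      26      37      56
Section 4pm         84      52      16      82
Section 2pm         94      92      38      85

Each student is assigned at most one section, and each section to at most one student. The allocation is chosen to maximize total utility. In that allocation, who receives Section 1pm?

Optimal: Quispe→Section 4pm (84 points), Rossi→Section 2pm (92 points), Santos→Section 10am (36 points), Tanaka→Section 1pm (56 points) — total 84+92+36+56 = 268 points.
Column-greedy (each section in turn goes to its best remaining student) gives 256 points, worse by 12.
Swapping Quispe↔Rossi (Quispe→Section 2pm 94 points, Rossi→Section 4pm 52 points) loses 30.
Tanaka's own top section is Section 2pm (85 points), but forcing Tanaka→Section 2pm and reassigning the rest optimally gives only 231 points — worse by 37.

Tanaka receives Section 1pm.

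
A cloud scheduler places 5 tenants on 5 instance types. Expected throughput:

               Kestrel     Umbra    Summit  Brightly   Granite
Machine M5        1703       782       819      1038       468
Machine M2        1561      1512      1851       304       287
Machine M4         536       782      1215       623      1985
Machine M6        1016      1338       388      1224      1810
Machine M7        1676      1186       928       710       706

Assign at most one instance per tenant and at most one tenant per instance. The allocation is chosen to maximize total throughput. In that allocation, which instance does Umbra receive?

Optimal: Kestrel→Machine M5 (1703 ops/s), Umbra→Machine M7 (1186 ops/s), Summit→Machine M2 (1851 ops/s), Brightly→Machine M6 (1224 ops/s), Granite→Machine M4 (1985 ops/s) — total 1703+1186+1851+1224+1985 = 7949 ops/s.
Row-greedy (each tenant in turn takes its best remaining instance) gives 6360 ops/s, worse by 1589.
Swapping Brightly↔Umbra (Brightly→Machine M7 710 ops/s, Umbra→Machine M6 1338 ops/s) loses 362.
Umbra's own top instance is Machine M2 (1512 ops/s), but forcing Umbra→Machine M2 and reassigning the rest optimally gives only 7352 ops/s — worse by 597.

Umbra receives Machine M7.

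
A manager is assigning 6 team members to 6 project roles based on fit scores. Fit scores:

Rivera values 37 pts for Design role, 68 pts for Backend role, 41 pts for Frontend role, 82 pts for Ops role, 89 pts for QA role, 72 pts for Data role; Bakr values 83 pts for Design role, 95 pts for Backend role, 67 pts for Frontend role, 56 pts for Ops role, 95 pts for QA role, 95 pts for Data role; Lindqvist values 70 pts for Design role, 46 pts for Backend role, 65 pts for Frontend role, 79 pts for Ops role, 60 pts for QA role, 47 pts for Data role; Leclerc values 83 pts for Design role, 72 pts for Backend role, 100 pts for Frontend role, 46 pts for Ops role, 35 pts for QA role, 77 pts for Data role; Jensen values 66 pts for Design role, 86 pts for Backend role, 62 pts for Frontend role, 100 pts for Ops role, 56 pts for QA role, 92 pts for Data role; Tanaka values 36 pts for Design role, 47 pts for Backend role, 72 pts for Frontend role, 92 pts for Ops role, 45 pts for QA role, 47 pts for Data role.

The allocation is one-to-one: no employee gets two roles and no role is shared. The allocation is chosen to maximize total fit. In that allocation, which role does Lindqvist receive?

This is the linear assignment problem.
Optimal: Rivera→QA role (89 pts), Bakr→Backend role (95 pts), Lindqvist→Design role (70 pts), Leclerc→Frontend role (100 pts), Jensen→Data role (92 pts), Tanaka→Ops role (92 pts) — total 89+95+70+100+92+92 = 538 pts.
Max-entry greedy (repeatedly take the single best remaining cell) gives 501 pts, worse by 37.
Next-best assignment: Rivera→QA role, Bakr→Data role, Lindqvist→Design role, Leclerc→Frontend role, Jensen→Backend role, Tanaka→Ops role = 532 pts.
Lindqvist's own top role is Ops role (79 pts), but forcing Lindqvist→Ops role and reassigning the rest optimally gives only 510 pts — worse by 28.

Lindqvist receives Design role.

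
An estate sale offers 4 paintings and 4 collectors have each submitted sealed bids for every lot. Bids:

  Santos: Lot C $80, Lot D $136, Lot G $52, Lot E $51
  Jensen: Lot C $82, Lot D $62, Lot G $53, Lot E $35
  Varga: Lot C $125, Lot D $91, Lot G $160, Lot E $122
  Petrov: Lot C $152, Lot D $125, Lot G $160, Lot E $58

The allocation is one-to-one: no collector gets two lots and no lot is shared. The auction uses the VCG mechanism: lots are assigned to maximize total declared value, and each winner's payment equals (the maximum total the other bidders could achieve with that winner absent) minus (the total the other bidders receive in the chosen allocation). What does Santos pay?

Efficient allocation: Santos→Lot D ($136), Jensen→Lot C ($82), Varga→Lot E ($122), Petrov→Lot G ($160); total welfare W = $500.
Santos receives Lot D at value $136, so the others get W − 136 = $364.
Without Santos: best allocation of the remaining 3 bidders over all 4 lots is Jensen→Lot D ($62), Varga→Lot G ($160), Petrov→Lot C ($152), total $374.
VCG payment = (others' best without Santos) − (others' welfare with Santos) = 374 − 364 = $10.

Santos pays $10.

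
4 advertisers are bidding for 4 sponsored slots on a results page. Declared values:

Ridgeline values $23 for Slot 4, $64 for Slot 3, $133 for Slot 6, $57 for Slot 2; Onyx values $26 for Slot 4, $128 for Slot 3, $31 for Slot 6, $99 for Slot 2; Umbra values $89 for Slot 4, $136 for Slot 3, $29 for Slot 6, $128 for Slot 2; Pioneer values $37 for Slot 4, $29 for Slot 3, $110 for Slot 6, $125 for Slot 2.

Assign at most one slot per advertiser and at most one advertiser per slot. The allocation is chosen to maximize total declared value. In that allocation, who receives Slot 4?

Umbra receives Slot 4.

Treat this as an assignment problem: match each advertiser to one slot.
Optimal: Ridgeline→Slot 6 ($133), Onyx→Slot 3 ($128), Umbra→Slot 4 ($89), Pioneer→Slot 2 ($125) — total 133+128+89+125 = $475.
Max-entry greedy (repeatedly take the single best remaining cell) gives $420, worse by 55.
Next-best assignment: Ridgeline→Slot 6, Onyx→Slot 3, Umbra→Slot 2, Pioneer→Slot 4 = $426.
Swapping Pioneer↔Onyx (Pioneer→Slot 3 $29, Onyx→Slot 2 $99) loses 125.
Umbra's own top slot is Slot 3 ($136), but forcing Umbra→Slot 3 and reassigning the rest optimally gives only $420 — worse by 55.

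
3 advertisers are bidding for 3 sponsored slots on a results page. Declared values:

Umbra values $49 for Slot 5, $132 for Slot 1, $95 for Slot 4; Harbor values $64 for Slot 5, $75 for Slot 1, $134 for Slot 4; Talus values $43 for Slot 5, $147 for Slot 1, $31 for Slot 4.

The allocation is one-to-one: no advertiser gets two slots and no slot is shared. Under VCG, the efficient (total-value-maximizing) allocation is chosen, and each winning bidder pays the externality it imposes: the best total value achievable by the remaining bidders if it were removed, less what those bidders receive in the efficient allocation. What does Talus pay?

Talus pays $83.

Efficient allocation: Umbra→Slot 5 ($49), Harbor→Slot 4 ($134), Talus→Slot 1 ($147); total welfare W = $330.
Talus receives Slot 1 at value $147, so the others get W − 147 = $183.
Without Talus: best allocation of the remaining 2 bidders over all 3 slots is Umbra→Slot 1 ($132), Harbor→Slot 4 ($134), total $266.
VCG payment = (others' best without Talus) − (others' welfare with Talus) = 266 − 183 = $83.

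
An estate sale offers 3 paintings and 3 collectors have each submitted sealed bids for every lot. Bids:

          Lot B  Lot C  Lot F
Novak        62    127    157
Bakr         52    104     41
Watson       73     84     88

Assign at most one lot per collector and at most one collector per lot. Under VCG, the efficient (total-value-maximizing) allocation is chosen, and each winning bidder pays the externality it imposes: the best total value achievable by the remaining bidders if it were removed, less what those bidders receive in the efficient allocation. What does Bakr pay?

Bakr pays $11.

Efficient allocation: Novak→Lot F ($157), Bakr→Lot C ($104), Watson→Lot B ($73); total welfare W = $334.
Bakr receives Lot C at value $104, so the others get W − 104 = $230.
Without Bakr: best allocation of the remaining 2 bidders over all 3 lots is Novak→Lot F ($157), Watson→Lot C ($84), total $241.
VCG payment = (others' best without Bakr) − (others' welfare with Bakr) = 241 − 230 = $11.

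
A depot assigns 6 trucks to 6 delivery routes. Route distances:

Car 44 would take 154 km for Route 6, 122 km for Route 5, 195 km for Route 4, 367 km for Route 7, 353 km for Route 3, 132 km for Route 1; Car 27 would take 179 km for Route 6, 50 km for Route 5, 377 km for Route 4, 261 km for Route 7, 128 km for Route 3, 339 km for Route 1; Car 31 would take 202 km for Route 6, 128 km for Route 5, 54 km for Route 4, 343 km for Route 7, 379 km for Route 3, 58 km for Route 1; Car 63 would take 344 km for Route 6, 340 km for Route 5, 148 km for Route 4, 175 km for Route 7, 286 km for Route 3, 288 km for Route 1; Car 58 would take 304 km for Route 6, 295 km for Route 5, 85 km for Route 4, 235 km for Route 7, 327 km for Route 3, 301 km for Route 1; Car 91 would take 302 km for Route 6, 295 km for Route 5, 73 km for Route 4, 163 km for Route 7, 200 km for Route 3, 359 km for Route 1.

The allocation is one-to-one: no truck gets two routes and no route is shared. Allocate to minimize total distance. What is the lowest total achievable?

Min total: 722 km

Optimal: Car 44→Route 6 (154 km), Car 27→Route 5 (50 km), Car 31→Route 1 (58 km), Car 63→Route 7 (175 km), Car 58→Route 4 (85 km), Car 91→Route 3 (200 km) — total 154+50+58+175+85+200 = 722 km.
Min-entry greedy (repeatedly take the single cheapest remaining cell) gives 989 km, worse by 267.
Checked against all permutations: 722 km is optimal.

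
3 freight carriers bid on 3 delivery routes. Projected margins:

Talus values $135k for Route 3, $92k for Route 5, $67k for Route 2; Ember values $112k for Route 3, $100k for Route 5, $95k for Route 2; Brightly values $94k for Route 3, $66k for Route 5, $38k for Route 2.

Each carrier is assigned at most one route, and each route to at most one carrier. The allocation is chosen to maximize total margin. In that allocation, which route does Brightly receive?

Brightly receives Route 5.

This is the linear assignment problem.
Optimal: Talus→Route 3 ($135k), Ember→Route 2 ($95k), Brightly→Route 5 ($66k) — total 135+95+66 = $296k.
Row-greedy (each carrier in turn takes its best remaining route) gives $273k, worse by 23.
Next-best assignment: Talus→Route 5, Ember→Route 2, Brightly→Route 3 = $281k.
No other one-to-one assignment exceeds $296k.
Brightly's own top route is Route 3 ($94k), but forcing Brightly→Route 3 and reassigning the rest optimally gives only $281k — worse by 15.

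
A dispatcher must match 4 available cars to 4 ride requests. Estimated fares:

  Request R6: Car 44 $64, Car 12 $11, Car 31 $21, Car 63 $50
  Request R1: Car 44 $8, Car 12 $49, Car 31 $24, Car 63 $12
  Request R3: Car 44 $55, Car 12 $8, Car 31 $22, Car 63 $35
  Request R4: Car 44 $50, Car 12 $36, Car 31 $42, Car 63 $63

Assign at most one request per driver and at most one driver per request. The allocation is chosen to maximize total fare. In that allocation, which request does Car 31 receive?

Car 31 receives Request R3.

Optimal: Car 44→Request R6 ($64), Car 12→Request R1 ($49), Car 31→Request R3 ($22), Car 63→Request R4 ($63) — total 64+49+22+63 = $198.
Row-greedy (each driver in turn takes its best remaining request) gives $190, worse by 8.
Next-best assignment: Car 44→Request R3, Car 12→Request R1, Car 31→Request R4, Car 63→Request R6 = $196.
Checked against all permutations: $198 is optimal.
Car 31's own top request is Request R4 ($42), but forcing Car 31→Request R4 and reassigning the rest optimally gives only $196 — worse by 2.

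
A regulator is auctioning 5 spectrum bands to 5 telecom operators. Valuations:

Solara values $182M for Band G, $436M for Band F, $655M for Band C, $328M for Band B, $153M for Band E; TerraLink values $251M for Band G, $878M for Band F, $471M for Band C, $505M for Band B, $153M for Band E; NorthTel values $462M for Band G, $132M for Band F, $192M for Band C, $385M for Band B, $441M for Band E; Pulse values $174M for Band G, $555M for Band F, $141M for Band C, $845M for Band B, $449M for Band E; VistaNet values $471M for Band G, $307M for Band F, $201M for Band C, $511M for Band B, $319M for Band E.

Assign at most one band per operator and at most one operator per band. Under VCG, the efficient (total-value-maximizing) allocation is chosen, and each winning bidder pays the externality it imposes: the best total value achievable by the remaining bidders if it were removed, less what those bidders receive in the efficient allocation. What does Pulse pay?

Pulse pays $61M.

Efficient allocation: Solara→Band C ($655M), TerraLink→Band F ($878M), NorthTel→Band E ($441M), Pulse→Band B ($845M), VistaNet→Band G ($471M); total welfare W = $3290M.
Pulse receives Band B at value $845M, so the others get W − 845 = $2445M.
Without Pulse: best allocation of the remaining 4 bidders over all 5 bands is Solara→Band C ($655M), TerraLink→Band F ($878M), NorthTel→Band G ($462M), VistaNet→Band B ($511M), total $2506M.
VCG payment = (others' best without Pulse) − (others' welfare with Pulse) = 2506 − 2445 = $61M.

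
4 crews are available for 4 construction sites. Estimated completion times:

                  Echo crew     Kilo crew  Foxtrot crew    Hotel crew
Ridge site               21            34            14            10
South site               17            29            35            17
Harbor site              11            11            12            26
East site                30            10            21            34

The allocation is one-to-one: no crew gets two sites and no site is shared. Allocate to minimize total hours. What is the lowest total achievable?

Minimum total: 49 hours

This is a one-to-one assignment (minimum-cost bipartite matching).
Optimal: Echo crew→South site (17 hours), Kilo crew→East site (10 hours), Foxtrot crew→Harbor site (12 hours), Hotel crew→Ridge site (10 hours) — total 17+10+12+10 = 49 hours.
Row-greedy (each crew in turn takes its cheapest remaining site) gives 52 hours, worse by 3.
Checked against all permutations: 49 hours is optimal.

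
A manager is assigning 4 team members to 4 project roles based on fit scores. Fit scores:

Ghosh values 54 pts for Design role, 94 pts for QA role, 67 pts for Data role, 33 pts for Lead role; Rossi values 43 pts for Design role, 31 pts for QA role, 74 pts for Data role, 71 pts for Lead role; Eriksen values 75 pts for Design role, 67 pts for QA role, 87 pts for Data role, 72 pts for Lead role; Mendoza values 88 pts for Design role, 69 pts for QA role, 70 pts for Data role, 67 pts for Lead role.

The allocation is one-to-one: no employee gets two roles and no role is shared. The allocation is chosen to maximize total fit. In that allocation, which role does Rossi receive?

This is a one-to-one assignment (maximum-weight bipartite matching).
Optimal: Ghosh→QA role (94 pts), Rossi→Lead role (71 pts), Eriksen→Data role (87 pts), Mendoza→Design role (88 pts) — total 94+71+87+88 = 340 pts.
Row-greedy (each employee in turn takes its best remaining role) gives 310 pts, worse by 30.
Checked against all permutations: 340 pts is optimal.
Rossi's own top role is Data role (74 pts), but forcing Rossi→Data role and reassigning the rest optimally gives only 328 pts — worse by 12.

Rossi receives Lead role.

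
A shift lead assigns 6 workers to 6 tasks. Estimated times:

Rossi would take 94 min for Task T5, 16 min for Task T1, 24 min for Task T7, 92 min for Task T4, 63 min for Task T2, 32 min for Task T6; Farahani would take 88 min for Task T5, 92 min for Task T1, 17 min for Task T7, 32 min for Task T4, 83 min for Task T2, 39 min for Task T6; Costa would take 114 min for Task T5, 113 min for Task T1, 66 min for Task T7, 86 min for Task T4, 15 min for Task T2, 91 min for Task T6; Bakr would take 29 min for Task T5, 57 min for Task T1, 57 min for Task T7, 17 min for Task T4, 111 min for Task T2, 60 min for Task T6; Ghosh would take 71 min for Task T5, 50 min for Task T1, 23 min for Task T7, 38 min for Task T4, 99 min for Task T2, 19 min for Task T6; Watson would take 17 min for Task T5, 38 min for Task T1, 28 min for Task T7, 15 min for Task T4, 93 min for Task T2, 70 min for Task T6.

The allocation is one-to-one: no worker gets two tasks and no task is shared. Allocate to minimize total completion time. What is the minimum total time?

Optimal: Rossi→Task T1 (16 min), Farahani→Task T7 (17 min), Costa→Task T2 (15 min), Bakr→Task T4 (17 min), Ghosh→Task T6 (19 min), Watson→Task T5 (17 min) — total 16+17+15+17+19+17 = 101 min.

Min total: 101 min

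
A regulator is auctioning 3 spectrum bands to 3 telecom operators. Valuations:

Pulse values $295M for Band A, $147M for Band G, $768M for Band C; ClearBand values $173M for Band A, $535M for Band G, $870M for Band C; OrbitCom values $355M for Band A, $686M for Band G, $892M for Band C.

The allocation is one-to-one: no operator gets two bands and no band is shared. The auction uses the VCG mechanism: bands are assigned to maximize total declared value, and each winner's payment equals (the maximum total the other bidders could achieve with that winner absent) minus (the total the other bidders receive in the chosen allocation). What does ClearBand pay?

Efficient allocation: Pulse→Band A ($295M), ClearBand→Band C ($870M), OrbitCom→Band G ($686M); total welfare W = $1851M.
ClearBand receives Band C at value $870M, so the others get W − 870 = $981M.
Without ClearBand: best allocation of the remaining 2 bidders over all 3 bands is Pulse→Band C ($768M), OrbitCom→Band G ($686M), total $1454M.
VCG payment = (others' best without ClearBand) − (others' welfare with ClearBand) = 1454 − 981 = $473M.

ClearBand pays $473M.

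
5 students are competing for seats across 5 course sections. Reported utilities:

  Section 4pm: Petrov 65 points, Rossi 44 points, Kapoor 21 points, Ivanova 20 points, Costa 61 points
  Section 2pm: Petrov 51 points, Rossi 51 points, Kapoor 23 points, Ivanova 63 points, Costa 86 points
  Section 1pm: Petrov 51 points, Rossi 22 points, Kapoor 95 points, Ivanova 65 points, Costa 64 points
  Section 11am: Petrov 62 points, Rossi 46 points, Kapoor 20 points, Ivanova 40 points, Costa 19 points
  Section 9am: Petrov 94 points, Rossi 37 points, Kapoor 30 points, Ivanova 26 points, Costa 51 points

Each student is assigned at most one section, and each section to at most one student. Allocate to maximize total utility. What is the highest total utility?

Optimal: Petrov→Section 9am (94 points), Rossi→Section 4pm (44 points), Kapoor→Section 1pm (95 points), Ivanova→Section 11am (40 points), Costa→Section 2pm (86 points) — total 94+44+95+40+86 = 359 points.
Max-entry greedy (repeatedly take the single best remaining cell) gives 341 points, worse by 18.
Checked against all permutations: 359 points is optimal.

Max total: 359 points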